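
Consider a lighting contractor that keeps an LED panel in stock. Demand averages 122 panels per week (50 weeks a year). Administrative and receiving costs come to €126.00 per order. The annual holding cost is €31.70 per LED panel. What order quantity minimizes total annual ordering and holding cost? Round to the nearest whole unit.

Annual demand D = 122 × 50 = 6,100.
EOQ = √(2DS / H) = √(2 × 6,100 × 126 / 31.7).
= √(1,537,200 / 31.7) = √48,492.1136 ≈ 220.209.

Q* ≈ 220 panels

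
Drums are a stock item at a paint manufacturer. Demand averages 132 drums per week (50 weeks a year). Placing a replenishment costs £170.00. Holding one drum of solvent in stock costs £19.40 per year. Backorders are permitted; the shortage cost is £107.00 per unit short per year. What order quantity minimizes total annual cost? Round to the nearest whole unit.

Annual demand D = 132 × 50 = 6,600.
With planned backorders, Q* = √(2DS/H) · √((H+B)/B).
√(2DS/H) = √(2 × 6,600 × 170 / 19.4) = 340.103.
√((H+B)/B) = √((19.4+107)/107) = 1.0869.
Q* ≈ 369.651.

Q* ≈ 370 drums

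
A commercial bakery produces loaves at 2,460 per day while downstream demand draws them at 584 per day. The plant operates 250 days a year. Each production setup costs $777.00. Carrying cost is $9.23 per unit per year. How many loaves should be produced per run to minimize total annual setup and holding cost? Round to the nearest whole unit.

Q* ≈ 5,677 loaves

Annual demand D = 584 × 250 = 146,000.
Production build-up factor (1 − d/p) = 1 − 584/2,460 = 0.7626.
Q* = √(2DS / (H(1 − d/p))) = √(2 × 146,000 × 777 / (9.23 × 0.7626)).
= √(226,884,000 / 7.0388) ≈ 5677.436.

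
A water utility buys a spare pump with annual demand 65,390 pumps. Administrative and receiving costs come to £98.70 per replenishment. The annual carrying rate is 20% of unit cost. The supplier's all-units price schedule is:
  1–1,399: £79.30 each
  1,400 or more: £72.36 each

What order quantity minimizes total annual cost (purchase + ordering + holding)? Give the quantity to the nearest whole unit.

Holding cost per unit per year at price C is H = 0.20·C.
Candidates are each tier's EOQ (if it falls in that tier) and each price-break quantity.
EOQ at £79.30 = 902.1 (feasible in tier 1): TC = 65,390×£79.30 + (65,390/902.1)×98.7 + (902.1/2)×0.20×£79.30 = £5,199,735.06.
EOQ at £72.36 = 944.4 < 1400, so use break Q=1400: TC = 65,390×£72.36 + (65,390/1400.0)×98.7 + (1400.0/2)×0.20×£72.36 = £4,746,360.80.
Lowest total cost is £4,746,360.80 at Q = 1400.0.

Q* ≈ 1,400 pumps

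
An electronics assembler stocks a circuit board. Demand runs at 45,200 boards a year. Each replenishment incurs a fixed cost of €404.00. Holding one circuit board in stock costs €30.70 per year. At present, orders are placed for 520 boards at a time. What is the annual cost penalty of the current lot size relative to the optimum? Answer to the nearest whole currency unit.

Extra cost ≈ €9,614 per year

EOQ = √(2DS/H) = √(2 × 45,200 × 404 / 30.7) ≈ 1090.70.
Cost at Q* = (D/Q*)S + (Q*/2)H = √(2DSH) ≈ €33,484.52.
Cost at Q = 520: (45,200/520)×404 + (520/2)×30.7 = €35,116.92 + €7,982.00 = €43,098.92.
Excess = €43,098.92 − €33,484.52 = €9,614.40.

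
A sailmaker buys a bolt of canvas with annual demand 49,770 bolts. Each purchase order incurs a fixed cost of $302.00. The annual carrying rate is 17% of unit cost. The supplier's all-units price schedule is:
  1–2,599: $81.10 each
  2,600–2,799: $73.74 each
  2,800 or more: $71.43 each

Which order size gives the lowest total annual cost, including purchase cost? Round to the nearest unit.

Q* ≈ 2,800 bolts

Holding cost per unit per year at price C is H = 0.17·C.
Evaluate total cost at each tier's feasible EOQ or, if the EOQ is below the tier, at the tier's minimum quantity.
EOQ at $81.10 = 1476.6 (feasible in tier 1): TC = 49,770×$81.10 + (49,770/1476.6)×302 + (1476.6/2)×0.17×$81.10 = $4,056,705.10.
EOQ at $73.74 = 1548.6 < 2600, so use break Q=2600: TC = 49,770×$73.74 + (49,770/2600.0)×302 + (2600.0/2)×0.17×$73.74 = $3,692,117.32.
EOQ at $71.43 = 1573.4 < 2800, so use break Q=2800: TC = 49,770×$71.43 + (49,770/2800.0)×302 + (2800.0/2)×0.17×$71.43 = $3,577,439.49.
Lowest total cost is $3,577,439.49 at Q = 2800.0.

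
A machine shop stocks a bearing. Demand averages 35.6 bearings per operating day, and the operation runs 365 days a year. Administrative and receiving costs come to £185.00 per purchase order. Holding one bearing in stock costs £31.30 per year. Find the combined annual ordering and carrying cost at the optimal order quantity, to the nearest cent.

TC* ≈ £12,267.17

Annual demand D = 35.6 × 365 = 12,994.
EOQ = √(2DS/H) = √(2 × 12,994 × 185 / 31.3) ≈ 391.92.
At Q*, ordering cost (D/Q*)S equals holding cost (Q*/2)H, each = √(DSH/2).
Minimum total = √(2DSH) = √(2 × 12,994 × 185 × 31.3) ≈ 12267.172.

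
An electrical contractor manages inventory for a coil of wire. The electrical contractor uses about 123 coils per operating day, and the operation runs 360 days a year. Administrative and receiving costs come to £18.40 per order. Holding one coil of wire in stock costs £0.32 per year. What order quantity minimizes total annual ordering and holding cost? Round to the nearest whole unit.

Annual demand D = 123 × 360 = 44,280.
EOQ = √(2DS / H) = √(2 × 44,280 × 18.4 / 0.32).
= √(1,629,504 / 0.32) = √5,092,200 ≈ 2256.590.

Q* ≈ 2,257 coils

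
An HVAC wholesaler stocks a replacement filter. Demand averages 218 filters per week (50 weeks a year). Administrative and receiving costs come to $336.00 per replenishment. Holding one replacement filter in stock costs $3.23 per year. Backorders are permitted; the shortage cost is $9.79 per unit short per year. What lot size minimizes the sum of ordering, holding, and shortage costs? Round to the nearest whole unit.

Q* ≈ 1,737 filters

Annual demand D = 218 × 50 = 10,900.
With planned backorders, Q* = √(2DS/H) · √((H+B)/B).
√(2DS/H) = √(2 × 10,900 × 336 / 3.23) = 1505.902.
√((H+B)/B) = √((3.23+9.79)/9.79) = 1.1532.
Q* ≈ 1736.644.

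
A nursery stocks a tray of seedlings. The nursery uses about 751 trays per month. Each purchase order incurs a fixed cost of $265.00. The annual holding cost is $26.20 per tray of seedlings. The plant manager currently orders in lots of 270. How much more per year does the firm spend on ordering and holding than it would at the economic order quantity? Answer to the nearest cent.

Extra cost ≈ $1,195.48 per year

Annual demand D = 751 × 12 = 9,012.
EOQ = √(2DS/H) = √(2 × 9,012 × 265 / 26.2) ≈ 426.97.
Cost at Q* = (D/Q*)S + (Q*/2)H = √(2DSH) ≈ $11,186.63.
Cost at Q = 270: (9,012/270)×265 + (270/2)×26.2 = $8,845.11 + $3,537.00 = $12,382.11.
Excess = $12,382.11 − $11,186.63 = $1,195.48.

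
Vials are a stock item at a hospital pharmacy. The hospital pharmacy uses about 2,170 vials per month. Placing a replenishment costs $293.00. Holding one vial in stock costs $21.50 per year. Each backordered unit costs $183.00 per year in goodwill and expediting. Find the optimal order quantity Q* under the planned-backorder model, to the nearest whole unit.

Q* ≈ 891 vials

Annual demand D = 2,170 × 12 = 26,040.
With planned backorders, Q* = √(2DS/H) · √((H+B)/B).
√(2DS/H) = √(2 × 26,040 × 293 / 21.5) = 842.462.
√((H+B)/B) = √((21.5+183)/183) = 1.0571.
Q* ≈ 890.576.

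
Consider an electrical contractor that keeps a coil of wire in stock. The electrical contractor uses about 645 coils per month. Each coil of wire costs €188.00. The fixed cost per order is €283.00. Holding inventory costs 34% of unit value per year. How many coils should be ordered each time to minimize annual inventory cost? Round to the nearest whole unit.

Annual demand D = 645 × 12 = 7,740.
Holding cost H = 0.34 × €188.00 = €63.9200 per unit per year.
EOQ = √(2DS / H) = √(2 × 7,740 × 283 / 63.92).
= √(4,380,840 / 63.92) = √68,536.2954 ≈ 261.794.

Q* ≈ 262 coils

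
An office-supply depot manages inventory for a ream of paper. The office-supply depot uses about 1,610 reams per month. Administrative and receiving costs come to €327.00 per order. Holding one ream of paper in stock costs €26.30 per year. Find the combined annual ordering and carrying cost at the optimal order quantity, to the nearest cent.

Annual demand D = 1,610 × 12 = 19,320.
The optimal lot size = √(2DS/H) = √(2 × 19,320 × 327 / 26.3) ≈ 693.13.
At Q*, ordering cost (D/Q*)S equals holding cost (Q*/2)H, each = √(DSH/2).
Minimum total = √(2DSH) = √(2 × 19,320 × 327 × 26.3) ≈ 18229.313.

TC* ≈ €18,229.31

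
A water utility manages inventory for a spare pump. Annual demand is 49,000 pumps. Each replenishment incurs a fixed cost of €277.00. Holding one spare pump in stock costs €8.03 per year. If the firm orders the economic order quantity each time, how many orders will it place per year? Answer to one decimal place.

N ≈ 26.7 orders per year

Q* = √(2DS/H) = √(2 × 49,000 × 277 / 8.03) ≈ 1838.63.
Orders per year = D / Q* = 49,000 / 1838.63 ≈ 26.650.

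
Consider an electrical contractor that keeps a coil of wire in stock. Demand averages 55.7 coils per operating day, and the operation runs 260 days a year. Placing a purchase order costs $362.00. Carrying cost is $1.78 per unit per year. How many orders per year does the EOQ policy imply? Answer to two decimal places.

Annual demand D = 55.7 × 260 = 14,482.
Q* = √(2DS/H) = √(2 × 14,482 × 362 / 1.78) ≈ 2427.02.
Orders per year = D / Q* = 14,482 / 2427.02 ≈ 5.967.

N ≈ 5.97 orders per year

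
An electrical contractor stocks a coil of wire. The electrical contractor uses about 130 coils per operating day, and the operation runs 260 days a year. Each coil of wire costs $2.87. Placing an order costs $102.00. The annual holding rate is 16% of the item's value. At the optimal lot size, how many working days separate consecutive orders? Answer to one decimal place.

Annual demand D = 130 × 260 = 33,800.
Holding cost H = 0.16 × $2.87 = $0.4592 per unit per year.
The optimal lot size = √(2DS/H) = √(2 × 33,800 × 102 / 0.4592) ≈ 3875.01.
Cycle time = Q*/D × 260 = 3875.01 / 33,800 × 260 ≈ 29.808 days.

T ≈ 29.8 days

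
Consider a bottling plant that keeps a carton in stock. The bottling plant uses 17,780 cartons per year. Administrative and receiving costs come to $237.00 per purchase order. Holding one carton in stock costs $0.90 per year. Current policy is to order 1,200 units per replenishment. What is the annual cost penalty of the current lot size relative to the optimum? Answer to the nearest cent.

Extra cost ≈ $1,297.47 per year

EOQ = √(2DS/H) = √(2 × 17,780 × 237 / 0.9) ≈ 3060.09.
Cost at Q* = (D/Q*)S + (Q*/2)H = √(2DSH) ≈ $2,754.08.
Cost at Q = 1,200: (17,780/1,200)×237 + (1,200/2)×0.9 = $3,511.55 + $540.00 = $4,051.55.
Excess = $4,051.55 − $2,754.08 = $1,297.47.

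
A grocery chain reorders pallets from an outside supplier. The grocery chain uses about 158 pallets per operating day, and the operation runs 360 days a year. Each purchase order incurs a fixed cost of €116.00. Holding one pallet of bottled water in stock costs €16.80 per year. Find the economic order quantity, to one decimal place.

Annual demand D = 158 × 360 = 56,880.
EOQ = √(2DS / H) = √(2 × 56,880 × 116 / 16.8).
= √(13,196,160 / 16.8) = √785,485.7143 ≈ 886.276.

Q* ≈ 886.3 pallets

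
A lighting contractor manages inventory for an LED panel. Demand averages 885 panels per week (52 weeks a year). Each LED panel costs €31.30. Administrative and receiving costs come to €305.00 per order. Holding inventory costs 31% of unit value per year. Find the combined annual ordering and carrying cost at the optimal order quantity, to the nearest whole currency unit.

Annual demand D = 885 × 52 = 46,020.
Holding cost H = 0.31 × €31.30 = €9.7030 per unit per year.
EOQ = √(2DS/H) = √(2 × 46,020 × 305 / 9.703) ≈ 1700.93.
At Q*, ordering cost (D/Q*)S equals holding cost (Q*/2)H, each = √(DSH/2).
Minimum total = √(2DSH) = √(2 × 46,020 × 305 × 9.703) ≈ 16504.077.

TC* ≈ €16,504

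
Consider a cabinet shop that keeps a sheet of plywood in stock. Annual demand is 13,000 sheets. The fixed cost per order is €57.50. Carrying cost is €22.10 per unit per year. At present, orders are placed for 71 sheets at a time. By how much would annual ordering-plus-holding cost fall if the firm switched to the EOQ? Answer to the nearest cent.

EOQ = √(2DS/H) = √(2 × 13,000 × 57.5 / 22.1) ≈ 260.09.
Cost at Q* = (D/Q*)S + (Q*/2)H = √(2DSH) ≈ €5,748.00.
Cost at Q = 71: (13,000/71)×57.5 + (71/2)×22.1 = €10,528.17 + €784.55 = €11,312.72.
Excess = €11,312.72 − €5,748.00 = €5,564.72.

Extra cost ≈ €5,564.72 per year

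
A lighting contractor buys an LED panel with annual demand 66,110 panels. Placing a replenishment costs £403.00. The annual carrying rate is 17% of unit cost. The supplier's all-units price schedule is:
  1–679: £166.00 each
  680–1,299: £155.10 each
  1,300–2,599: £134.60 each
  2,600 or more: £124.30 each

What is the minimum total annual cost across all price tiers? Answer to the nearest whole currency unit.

Holding cost per unit per year at price C is H = 0.17·C.
Candidates are each tier's EOQ (if it falls in that tier) and each price-break quantity.
Tier 1 (£166.00): EOQ = 1374.1 exceeds tier's upper bound 679, so this tier is dominated.
Tier 2 (£155.10): EOQ = 1421.6 exceeds tier's upper bound 1299, so this tier is dominated.
EOQ at £134.60 = 1526.0 (feasible in tier 3): TC = 66,110×£134.60 + (66,110/1526.0)×403 + (1526.0/2)×0.17×£134.60 = £8,933,323.90.
EOQ at £124.30 = 1588.0 < 2600, so use break Q=2600: TC = 66,110×£124.30 + (66,110/2600.0)×403 + (2600.0/2)×0.17×£124.30 = £8,255,190.35.
Lowest total cost among the candidates is at Q = 2600.0.

TC* ≈ £8,255,190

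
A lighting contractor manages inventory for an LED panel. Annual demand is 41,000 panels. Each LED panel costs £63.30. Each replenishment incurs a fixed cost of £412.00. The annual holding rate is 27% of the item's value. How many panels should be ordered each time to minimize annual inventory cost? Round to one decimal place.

Q* ≈ 1,406.0 panels

Holding cost H = 0.27 × £63.30 = £17.0910 per unit per year.
EOQ = √(2DS / H) = √(2 × 41,000 × 412 / 17.091).
= √(33,784,000 / 17.091) = √1,976,712.8898 ≈ 1405.956.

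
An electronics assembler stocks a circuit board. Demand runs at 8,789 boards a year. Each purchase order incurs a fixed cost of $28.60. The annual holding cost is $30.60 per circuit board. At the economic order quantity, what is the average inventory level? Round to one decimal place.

EOQ = √(2DS/H) = √(2 × 8,789 × 28.6 / 30.6) ≈ 128.18.
Average inventory = Q*/2 ≈ 128.18 / 2 = 64.088.

Average inventory ≈ 64.1 boards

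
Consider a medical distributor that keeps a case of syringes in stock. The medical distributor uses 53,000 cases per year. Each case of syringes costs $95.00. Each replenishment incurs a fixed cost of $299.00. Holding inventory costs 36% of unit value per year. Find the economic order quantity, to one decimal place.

Q* ≈ 962.7 cases

Holding cost H = 0.36 × $95.00 = $34.2000 per unit per year.
EOQ = √(2DS / H) = √(2 × 53,000 × 299 / 34.2).
= √(31,694,000 / 34.2) = √926,725.1462 ≈ 962.666.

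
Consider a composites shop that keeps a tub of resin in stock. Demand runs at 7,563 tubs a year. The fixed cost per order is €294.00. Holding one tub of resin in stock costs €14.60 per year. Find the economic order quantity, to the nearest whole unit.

Q* ≈ 552 tubs

EOQ = √(2DS / H) = √(2 × 7,563 × 294 / 14.6).
= √(4,447,044 / 14.6) = √304,592.0548 ≈ 551.899.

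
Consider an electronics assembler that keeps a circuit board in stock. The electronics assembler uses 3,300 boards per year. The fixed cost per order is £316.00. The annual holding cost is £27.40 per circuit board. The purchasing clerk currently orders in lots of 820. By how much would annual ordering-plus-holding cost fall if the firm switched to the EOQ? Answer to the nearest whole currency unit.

Extra cost ≈ £4,946 per year

EOQ = √(2DS/H) = √(2 × 3,300 × 316 / 27.4) ≈ 275.89.
Cost at Q* = (D/Q*)S + (Q*/2)H = √(2DSH) ≈ £7,559.46.
Cost at Q = 820: (3,300/820)×316 + (820/2)×27.4 = £1,271.71 + £11,234.00 = £12,505.71.
Excess = £12,505.71 − £7,559.46 = £4,946.25.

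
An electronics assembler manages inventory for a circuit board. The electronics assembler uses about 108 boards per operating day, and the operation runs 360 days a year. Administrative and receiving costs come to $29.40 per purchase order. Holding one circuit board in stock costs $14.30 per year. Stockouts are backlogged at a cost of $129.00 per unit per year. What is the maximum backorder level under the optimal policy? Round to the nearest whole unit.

Annual demand D = 108 × 360 = 38,880.
With planned backorders, Q* = √(2DS/H) · √((H+B)/B).
√(2DS/H) = √(2 × 38,880 × 29.4 / 14.3) = 399.838.
√((H+B)/B) = √((14.3+129)/129) = 1.0540.
Q* ≈ 421.417.
S* = Q* · H/(H+B) = 421.417 × 14.3/143.3 ≈ 42.053.

S* ≈ 42 boards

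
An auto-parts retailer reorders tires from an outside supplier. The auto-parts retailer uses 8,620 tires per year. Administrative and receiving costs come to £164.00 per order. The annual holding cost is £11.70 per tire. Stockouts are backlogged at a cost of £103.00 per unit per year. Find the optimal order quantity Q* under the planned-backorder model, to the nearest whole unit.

With planned backorders, Q* = √(2DS/H) · √((H+B)/B).
√(2DS/H) = √(2 × 8,620 × 164 / 11.7) = 491.584.
√((H+B)/B) = √((11.7+103)/103) = 1.0553.
Q* ≈ 518.753.

Q* ≈ 519 tires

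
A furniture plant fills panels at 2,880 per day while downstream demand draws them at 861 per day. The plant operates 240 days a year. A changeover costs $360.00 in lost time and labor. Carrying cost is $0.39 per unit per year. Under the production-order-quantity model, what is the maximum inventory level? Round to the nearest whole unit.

Annual demand D = 861 × 240 = 206,640.
Production build-up factor (1 − d/p) = 1 − 861/2,880 = 0.7010.
Q* = √(2DS / (H(1 − d/p))) = √(2 × 206,640 × 360 / (0.39 × 0.7010)).
= √(148,780,800 / 0.2734) ≈ 23327.555.
Maximum inventory = Q*(1 − d/p) = 23327.555 × 0.7010 ≈ 16353.588.

I_max ≈ 16,354 panels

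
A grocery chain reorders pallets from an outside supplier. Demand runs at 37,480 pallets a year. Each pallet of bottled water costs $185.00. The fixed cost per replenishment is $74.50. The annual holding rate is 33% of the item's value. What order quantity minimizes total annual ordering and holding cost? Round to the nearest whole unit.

Holding cost H = 0.33 × $185.00 = $61.0500 per unit per year.
EOQ = √(2DS / H) = √(2 × 37,480 × 74.5 / 61.05).
= √(5,584,520 / 61.05) = √91,474.5291 ≈ 302.448.

Q* ≈ 302 pallets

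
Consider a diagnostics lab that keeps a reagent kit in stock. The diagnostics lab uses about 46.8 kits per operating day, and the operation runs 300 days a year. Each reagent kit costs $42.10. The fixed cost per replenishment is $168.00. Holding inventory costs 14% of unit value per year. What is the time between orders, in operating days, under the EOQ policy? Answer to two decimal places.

T ≈ 19.12 days

Annual demand D = 46.8 × 300 = 14,040.
Holding cost H = 0.14 × $42.10 = $5.8940 per unit per year.
EOQ = √(2DS/H) = √(2 × 14,040 × 168 / 5.894) ≈ 894.64.
Cycle time = Q*/D × 300 = 894.64 / 14,040 × 300 ≈ 19.116 days.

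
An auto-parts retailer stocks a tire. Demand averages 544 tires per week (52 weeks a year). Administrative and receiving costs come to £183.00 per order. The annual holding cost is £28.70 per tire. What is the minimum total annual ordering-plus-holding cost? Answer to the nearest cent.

Annual demand D = 544 × 52 = 28,288.
Q* = √(2DS/H) = √(2 × 28,288 × 183 / 28.7) ≈ 600.62.
At the optimum the two cost components are equal, so total cost = 2·(Q*/2)H = Q*·H.
Minimum total = √(2DSH) = √(2 × 28,288 × 183 × 28.7) ≈ 17237.831.

TC* ≈ £17,237.83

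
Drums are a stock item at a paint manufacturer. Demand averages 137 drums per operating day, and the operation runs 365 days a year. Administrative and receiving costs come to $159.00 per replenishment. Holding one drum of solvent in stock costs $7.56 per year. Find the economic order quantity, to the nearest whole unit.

Q* ≈ 1,450 drums

Annual demand D = 137 × 365 = 50,005.
EOQ = √(2DS / H) = √(2 × 50,005 × 159 / 7.56).
= √(15,901,590 / 7.56) = √2,103,384.9206 ≈ 1450.305.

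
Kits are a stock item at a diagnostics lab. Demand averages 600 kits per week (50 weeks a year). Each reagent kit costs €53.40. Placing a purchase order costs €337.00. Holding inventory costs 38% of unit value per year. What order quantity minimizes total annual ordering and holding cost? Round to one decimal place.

Q* ≈ 998.2 kits

Annual demand D = 600 × 50 = 30,000.
Holding cost H = 0.38 × €53.40 = €20.2920 per unit per year.
EOQ = √(2DS / H) = √(2 × 30,000 × 337 / 20.292).
= √(20,220,000 / 20.292) = √996,451.8037 ≈ 998.224.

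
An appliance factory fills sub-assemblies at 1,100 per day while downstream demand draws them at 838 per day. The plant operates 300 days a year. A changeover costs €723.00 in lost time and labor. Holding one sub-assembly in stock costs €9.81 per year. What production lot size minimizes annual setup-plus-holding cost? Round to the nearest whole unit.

Q* ≈ 12,473 sub-assemblies

Annual demand D = 838 × 300 = 251,400.
Production build-up factor (1 − d/p) = 1 − 838/1,100 = 0.2382.
Q* = √(2DS / (H(1 − d/p))) = √(2 × 251,400 × 723 / (9.81 × 0.2382)).
= √(363,524,400 / 2.3366) ≈ 12473.203.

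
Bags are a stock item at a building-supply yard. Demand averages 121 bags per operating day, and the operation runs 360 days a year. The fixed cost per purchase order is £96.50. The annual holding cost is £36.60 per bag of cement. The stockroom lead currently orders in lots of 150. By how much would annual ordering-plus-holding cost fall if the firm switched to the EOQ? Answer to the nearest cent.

Annual demand D = 121 × 360 = 43,560.
EOQ = √(2DS/H) = √(2 × 43,560 × 96.5 / 36.6) ≈ 479.27.
Cost at Q* = (D/Q*)S + (Q*/2)H = √(2DSH) ≈ £17,541.35.
Cost at Q = 150: (43,560/150)×96.5 + (150/2)×36.6 = £28,023.60 + £2,745.00 = £30,768.60.
Excess = £30,768.60 − £17,541.35 = £13,227.25.

Extra cost ≈ £13,227.25 per year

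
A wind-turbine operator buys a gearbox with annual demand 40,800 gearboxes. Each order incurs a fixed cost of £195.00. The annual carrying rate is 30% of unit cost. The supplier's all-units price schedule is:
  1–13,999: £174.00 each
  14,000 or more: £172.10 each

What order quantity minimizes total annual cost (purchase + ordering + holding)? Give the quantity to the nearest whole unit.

Q* ≈ 552 gearboxes

Holding cost per unit per year at price C is H = 0.30·C.
Evaluate total cost at each tier's feasible EOQ or, if the EOQ is below the tier, at the tier's minimum quantity.
EOQ at £174.00 = 552.1 (feasible in tier 1): TC = 40,800×£174.00 + (40,800/552.1)×195 + (552.1/2)×0.30×£174.00 = £7,128,020.24.
EOQ at £172.10 = 555.2 < 14000, so use break Q=14000: TC = 40,800×£172.10 + (40,800/14000.0)×195 + (14000.0/2)×0.30×£172.10 = £7,383,658.29.
Lowest total cost is £7,128,020.24 at Q = 552.1.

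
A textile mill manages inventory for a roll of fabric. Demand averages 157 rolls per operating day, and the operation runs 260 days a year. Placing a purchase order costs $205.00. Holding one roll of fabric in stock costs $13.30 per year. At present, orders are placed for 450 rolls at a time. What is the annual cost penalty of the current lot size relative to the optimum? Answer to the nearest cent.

Annual demand D = 157 × 260 = 40,820.
EOQ = √(2DS/H) = √(2 × 40,820 × 205 / 13.3) ≈ 1121.77.
Cost at Q* = (D/Q*)S + (Q*/2)H = √(2DSH) ≈ $14,919.50.
Cost at Q = 450: (40,820/450)×205 + (450/2)×13.3 = $18,595.78 + $2,992.50 = $21,588.28.
Excess = $21,588.28 − $14,919.50 = $6,668.78.

Extra cost ≈ $6,668.78 per year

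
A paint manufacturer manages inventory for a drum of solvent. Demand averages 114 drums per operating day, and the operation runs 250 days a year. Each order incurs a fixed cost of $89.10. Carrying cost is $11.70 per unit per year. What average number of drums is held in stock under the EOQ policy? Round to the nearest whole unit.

Annual demand D = 114 × 250 = 28,500.
Q* = √(2DS/H) = √(2 × 28,500 × 89.1 / 11.7) ≈ 658.85.
Average inventory = Q*/2 ≈ 658.85 / 2 = 329.423.

Average inventory ≈ 329 drums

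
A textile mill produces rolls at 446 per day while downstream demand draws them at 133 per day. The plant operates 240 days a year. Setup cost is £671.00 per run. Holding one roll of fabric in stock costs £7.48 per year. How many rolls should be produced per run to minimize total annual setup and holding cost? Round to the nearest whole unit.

Q* ≈ 2,857 rolls

Annual demand D = 133 × 240 = 31,920.
Production build-up factor (1 − d/p) = 1 − 133/446 = 0.7018.
Q* = √(2DS / (H(1 − d/p))) = √(2 × 31,920 × 671 / (7.48 × 0.7018)).
= √(42,836,640 / 5.2494) ≈ 2856.618.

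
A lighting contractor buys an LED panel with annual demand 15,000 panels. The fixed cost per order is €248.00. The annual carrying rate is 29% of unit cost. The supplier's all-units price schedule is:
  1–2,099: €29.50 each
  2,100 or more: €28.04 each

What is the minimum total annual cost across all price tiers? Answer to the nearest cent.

TC* ≈ €430,909.61

Holding cost per unit per year at price C is H = 0.29·C.
Evaluate total cost at each tier's feasible EOQ or, if the EOQ is below the tier, at the tier's minimum quantity.
EOQ at €29.50 = 932.6 (feasible in tier 1): TC = 15,000×€29.50 + (15,000/932.6)×248 + (932.6/2)×0.29×€29.50 = €450,478.04.
EOQ at €28.04 = 956.5 < 2100, so use break Q=2100: TC = 15,000×€28.04 + (15,000/2100.0)×248 + (2100.0/2)×0.29×€28.04 = €430,909.61.
Lowest total cost among the candidates is at Q = 2100.0.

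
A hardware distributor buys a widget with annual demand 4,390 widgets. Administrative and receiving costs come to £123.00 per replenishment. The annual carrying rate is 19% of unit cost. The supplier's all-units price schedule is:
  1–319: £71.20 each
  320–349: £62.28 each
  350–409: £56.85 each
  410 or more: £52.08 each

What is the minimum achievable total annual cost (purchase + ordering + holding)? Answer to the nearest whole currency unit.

Holding cost per unit per year at price C is H = 0.19·C.
Candidates are each tier's EOQ (if it falls in that tier) and each price-break quantity.
EOQ at £71.20 = 282.5 (feasible in tier 1): TC = 4,390×£71.20 + (4,390/282.5)×123 + (282.5/2)×0.19×£71.20 = £316,390.23.
EOQ at £62.28 = 302.1 < 320, so use break Q=320: TC = 4,390×£62.28 + (4,390/320.0)×123 + (320.0/2)×0.19×£62.28 = £276,989.92.
EOQ at £56.85 = 316.2 < 350, so use break Q=350: TC = 4,390×£56.85 + (4,390/350.0)×123 + (350.0/2)×0.19×£56.85 = £253,004.53.
EOQ at £52.08 = 330.4 < 410, so use break Q=410: TC = 4,390×£52.08 + (4,390/410.0)×123 + (410.0/2)×0.19×£52.08 = £231,976.72.
Lowest total cost among the candidates is at Q = 410.0.

TC* ≈ £231,977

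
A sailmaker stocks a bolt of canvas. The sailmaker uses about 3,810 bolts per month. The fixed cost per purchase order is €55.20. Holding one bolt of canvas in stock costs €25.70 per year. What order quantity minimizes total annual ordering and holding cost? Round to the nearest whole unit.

Q* ≈ 443 bolts

Annual demand D = 3,810 × 12 = 45,720.
EOQ = √(2DS / H) = √(2 × 45,720 × 55.2 / 25.7).
= √(5,047,488 / 25.7) = √196,400.3113 ≈ 443.171.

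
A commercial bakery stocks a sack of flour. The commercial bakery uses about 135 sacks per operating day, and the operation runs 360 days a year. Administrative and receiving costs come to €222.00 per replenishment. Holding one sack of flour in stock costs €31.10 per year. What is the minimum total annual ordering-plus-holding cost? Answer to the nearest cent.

Annual demand D = 135 × 360 = 48,600.
The optimal lot size = √(2DS/H) = √(2 × 48,600 × 222 / 31.1) ≈ 832.97.
At the optimum the two cost components are equal, so total cost = 2·(Q*/2)H = Q*·H.
Minimum total = √(2DSH) = √(2 × 48,600 × 222 × 31.1) ≈ 25905.371.

TC* ≈ €25,905.37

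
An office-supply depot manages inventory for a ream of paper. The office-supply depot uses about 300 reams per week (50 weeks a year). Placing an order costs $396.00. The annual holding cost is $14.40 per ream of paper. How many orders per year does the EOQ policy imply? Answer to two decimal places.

N ≈ 16.51 orders per year

Annual demand D = 300 × 50 = 15,000.
EOQ = √(2DS/H) = √(2 × 15,000 × 396 / 14.4) ≈ 908.30.
Orders per year = D / Q* = 15,000 / 908.30 ≈ 16.514.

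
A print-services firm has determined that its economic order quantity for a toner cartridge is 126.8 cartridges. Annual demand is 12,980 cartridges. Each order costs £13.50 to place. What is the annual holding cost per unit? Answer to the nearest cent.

H ≈ £21.80

Squaring Q* = √(2DS/H) gives Q*² = 2DS/H.
From Q* = √(2DS/H): H = 2DS / Q*² = 2 × 12,980 × 13.5 / 126.8² = 21.7972.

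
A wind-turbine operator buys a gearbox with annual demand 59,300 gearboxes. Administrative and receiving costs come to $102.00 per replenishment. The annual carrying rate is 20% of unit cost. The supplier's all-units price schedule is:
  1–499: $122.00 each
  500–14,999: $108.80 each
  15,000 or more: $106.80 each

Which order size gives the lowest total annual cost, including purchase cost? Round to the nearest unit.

Q* ≈ 746 gearboxes

Holding cost per unit per year at price C is H = 0.20·C.
Evaluate total cost at each tier's feasible EOQ or, if the EOQ is below the tier, at the tier's minimum quantity.
Tier 1 ($122.00): EOQ = 704.1 exceeds tier's upper bound 499, so this tier is dominated.
EOQ at $108.80 = 745.6 (feasible in tier 2): TC = 59,300×$108.80 + (59,300/745.6)×102 + (745.6/2)×0.20×$108.80 = $6,468,064.52.
EOQ at $106.80 = 752.6 < 15000, so use break Q=15000: TC = 59,300×$106.80 + (59,300/15000.0)×102 + (15000.0/2)×0.20×$106.80 = $6,493,843.24.
Lowest total cost is $6,468,064.52 at Q = 745.6.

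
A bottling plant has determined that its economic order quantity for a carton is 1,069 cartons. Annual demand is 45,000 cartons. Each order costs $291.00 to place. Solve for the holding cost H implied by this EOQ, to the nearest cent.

Invert the EOQ relation Q*² = 2DS/H.
From Q* = √(2DS/H): H = 2DS / Q*² = 2 × 45,000 × 291 / 1,069² = 22.9182.

H ≈ $22.92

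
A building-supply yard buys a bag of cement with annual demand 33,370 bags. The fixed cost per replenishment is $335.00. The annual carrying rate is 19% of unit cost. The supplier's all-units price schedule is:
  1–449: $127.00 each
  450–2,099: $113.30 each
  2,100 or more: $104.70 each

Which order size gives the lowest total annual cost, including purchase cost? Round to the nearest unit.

Holding cost per unit per year at price C is H = 0.19·C.
Candidates are each tier's EOQ (if it falls in that tier) and each price-break quantity.
Tier 1 ($127.00): EOQ = 962.6 exceeds tier's upper bound 449, so this tier is dominated.
EOQ at $113.30 = 1019.1 (feasible in tier 2): TC = 33,370×$113.30 + (33,370/1019.1)×335 + (1019.1/2)×0.19×$113.30 = $3,802,759.52.
EOQ at $104.70 = 1060.1 < 2100, so use break Q=2100: TC = 33,370×$104.70 + (33,370/2100.0)×335 + (2100.0/2)×0.19×$104.70 = $3,520,049.96.
Lowest total cost is $3,520,049.96 at Q = 2100.0.

Q* ≈ 2,100 bags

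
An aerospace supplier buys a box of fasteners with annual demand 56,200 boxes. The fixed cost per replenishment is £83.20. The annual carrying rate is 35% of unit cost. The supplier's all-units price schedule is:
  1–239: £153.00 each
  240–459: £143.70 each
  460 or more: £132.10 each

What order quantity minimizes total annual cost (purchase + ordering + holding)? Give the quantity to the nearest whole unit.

Q* ≈ 460 boxes

Holding cost per unit per year at price C is H = 0.35·C.
For each price level, check whether its EOQ is feasible; otherwise the best quantity at that price is the breakpoint.
Tier 1 (£153.00): EOQ = 417.9 exceeds tier's upper bound 239, so this tier is dominated.
EOQ at £143.70 = 431.2 (feasible in tier 2): TC = 56,200×£143.70 + (56,200/431.2)×83.2 + (431.2/2)×0.35×£143.70 = £8,097,627.39.
EOQ at £132.10 = 449.7 < 460, so use break Q=460: TC = 56,200×£132.10 + (56,200/460.0)×83.2 + (460.0/2)×0.35×£132.10 = £7,444,818.92.
Lowest total cost is £7,444,818.92 at Q = 460.0.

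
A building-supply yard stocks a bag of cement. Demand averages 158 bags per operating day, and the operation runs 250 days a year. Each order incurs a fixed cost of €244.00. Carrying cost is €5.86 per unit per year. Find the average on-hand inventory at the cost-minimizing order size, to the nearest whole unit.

Annual demand D = 158 × 250 = 39,500.
EOQ = √(2DS/H) = √(2 × 39,500 × 244 / 5.86) ≈ 1813.68.
Average inventory = Q*/2 ≈ 1813.68 / 2 = 906.838.

Average inventory ≈ 907 bags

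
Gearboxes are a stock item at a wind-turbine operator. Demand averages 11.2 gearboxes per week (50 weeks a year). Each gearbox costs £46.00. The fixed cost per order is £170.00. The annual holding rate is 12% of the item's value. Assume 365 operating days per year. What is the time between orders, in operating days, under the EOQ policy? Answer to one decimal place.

Annual demand D = 11.2 × 50 = 560.
Holding cost H = 0.12 × £46.00 = £5.5200 per unit per year.
The optimal lot size = √(2DS/H) = √(2 × 560 × 170 / 5.52) ≈ 185.72.
Cycle time = Q*/D × 365 = 185.72 / 560 × 365 ≈ 121.051 days.

T ≈ 121.1 days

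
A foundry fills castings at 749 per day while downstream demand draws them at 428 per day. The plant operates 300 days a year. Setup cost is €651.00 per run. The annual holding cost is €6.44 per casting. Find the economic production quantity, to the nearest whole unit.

Q* ≈ 7,783 castings

Annual demand D = 428 × 300 = 128,400.
Production build-up factor (1 − d/p) = 1 − 428/749 = 0.4286.
Q* = √(2DS / (H(1 − d/p))) = √(2 × 128,400 × 651 / (6.44 × 0.4286)).
= √(167,176,800 / 2.76) ≈ 7782.757.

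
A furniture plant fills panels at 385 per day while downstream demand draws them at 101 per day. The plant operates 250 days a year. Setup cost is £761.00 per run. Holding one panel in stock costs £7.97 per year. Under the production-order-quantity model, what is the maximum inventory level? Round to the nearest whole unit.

I_max ≈ 1,886 panels

Annual demand D = 101 × 250 = 25,250.
Production build-up factor (1 − d/p) = 1 − 101/385 = 0.7377.
Q* = √(2DS / (H(1 − d/p))) = √(2 × 25,250 × 761 / (7.97 × 0.7377)).
= √(38,430,500 / 5.8792) ≈ 2556.702.
Maximum inventory = Q*(1 − d/p) = 2556.702 × 0.7377 ≈ 1885.983.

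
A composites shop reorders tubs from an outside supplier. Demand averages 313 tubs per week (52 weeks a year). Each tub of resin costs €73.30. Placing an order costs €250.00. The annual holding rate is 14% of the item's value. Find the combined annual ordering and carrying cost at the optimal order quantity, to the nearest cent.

Annual demand D = 313 × 52 = 16,276.
Holding cost H = 0.14 × €73.30 = €10.2620 per unit per year.
The optimal lot size = √(2DS/H) = √(2 × 16,276 × 250 / 10.262) ≈ 890.52.
At the optimum the two cost components are equal, so total cost = 2·(Q*/2)H = Q*·H.
Minimum total = √(2DSH) = √(2 × 16,276 × 250 × 10.262) ≈ 9138.499.

TC* ≈ €9,138.50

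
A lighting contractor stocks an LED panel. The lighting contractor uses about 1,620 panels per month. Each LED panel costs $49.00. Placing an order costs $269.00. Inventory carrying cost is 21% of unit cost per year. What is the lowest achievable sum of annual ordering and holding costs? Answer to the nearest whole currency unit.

TC* ≈ $10,374

Annual demand D = 1,620 × 12 = 19,440.
Holding cost H = 0.21 × $49.00 = $10.2900 per unit per year.
EOQ = √(2DS/H) = √(2 × 19,440 × 269 / 10.29) ≈ 1008.16.
At Q*, ordering cost (D/Q*)S equals holding cost (Q*/2)H, each = √(DSH/2).
Minimum total = √(2DSH) = √(2 × 19,440 × 269 × 10.29) ≈ 10374.017.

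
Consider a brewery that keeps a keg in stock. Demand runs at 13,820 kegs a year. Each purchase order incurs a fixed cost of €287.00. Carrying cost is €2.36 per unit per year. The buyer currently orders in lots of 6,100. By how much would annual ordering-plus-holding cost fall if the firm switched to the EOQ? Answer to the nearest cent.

Extra cost ≈ €3,521.43 per year

EOQ = √(2DS/H) = √(2 × 13,820 × 287 / 2.36) ≈ 1833.39.
Cost at Q* = (D/Q*)S + (Q*/2)H = √(2DSH) ≈ €4,326.79.
Cost at Q = 6,100: (13,820/6,100)×287 + (6,100/2)×2.36 = €650.22 + €7,198.00 = €7,848.22.
Excess = €7,848.22 − €4,326.79 = €3,521.43.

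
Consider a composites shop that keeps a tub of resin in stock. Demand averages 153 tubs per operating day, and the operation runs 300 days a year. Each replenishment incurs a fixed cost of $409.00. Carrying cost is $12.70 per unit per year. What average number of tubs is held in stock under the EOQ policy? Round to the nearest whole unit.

Annual demand D = 153 × 300 = 45,900.
EOQ = √(2DS/H) = √(2 × 45,900 × 409 / 12.7) ≈ 1719.42.
Average inventory = Q*/2 ≈ 1719.42 / 2 = 859.708.

Average inventory ≈ 860 tubs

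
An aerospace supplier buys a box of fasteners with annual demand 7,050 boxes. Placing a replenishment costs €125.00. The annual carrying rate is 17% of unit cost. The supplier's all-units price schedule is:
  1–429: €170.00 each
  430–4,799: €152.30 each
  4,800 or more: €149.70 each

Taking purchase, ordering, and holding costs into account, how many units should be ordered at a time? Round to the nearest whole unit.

Holding cost per unit per year at price C is H = 0.17·C.
Evaluate total cost at each tier's feasible EOQ or, if the EOQ is below the tier, at the tier's minimum quantity.
EOQ at €170.00 = 247.0 (feasible in tier 1): TC = 7,050×€170.00 + (7,050/247.0)×125 + (247.0/2)×0.17×€170.00 = €1,205,636.96.
EOQ at €152.30 = 260.9 < 430, so use break Q=430: TC = 7,050×€152.30 + (7,050/430.0)×125 + (430.0/2)×0.17×€152.30 = €1,081,330.98.
EOQ at €149.70 = 263.2 < 4800, so use break Q=4800: TC = 7,050×€149.70 + (7,050/4800.0)×125 + (4800.0/2)×0.17×€149.70 = €1,116,646.19.
Lowest total cost is €1,081,330.98 at Q = 430.0.

Q* ≈ 430 boxes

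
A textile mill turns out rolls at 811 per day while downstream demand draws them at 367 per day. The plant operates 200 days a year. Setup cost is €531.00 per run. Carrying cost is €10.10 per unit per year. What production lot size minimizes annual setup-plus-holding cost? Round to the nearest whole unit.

Q* ≈ 3,755 rolls

Annual demand D = 367 × 200 = 73,400.
Production build-up factor (1 − d/p) = 1 − 367/811 = 0.5475.
Q* = √(2DS / (H(1 − d/p))) = √(2 × 73,400 × 531 / (10.1 × 0.5475)).
= √(77,950,800 / 5.5295) ≈ 3754.642.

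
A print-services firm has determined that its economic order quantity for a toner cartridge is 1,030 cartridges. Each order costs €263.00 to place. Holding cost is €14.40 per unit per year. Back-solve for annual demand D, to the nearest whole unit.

D ≈ 29,044 cartridges per year

Invert the EOQ relation Q*² = 2DS/H.
From Q* = √(2DS/H): D = Q*²H / (2S) = 1,030² × 14.4 / (2 × 263) = 29043.650.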